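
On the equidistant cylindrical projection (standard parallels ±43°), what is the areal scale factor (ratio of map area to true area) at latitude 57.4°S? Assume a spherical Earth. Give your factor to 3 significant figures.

1.36

The equidistant cylindrical projection with φ₀ = 43° has h = 1 (meridians true) and k = cos φ₀ / cos φ along parallels.
Areal scale = h·k = 1 × cos φ₀ / cos φ; at 57.4°, h = 1.000, k = 1.357, so h·k = 1.357.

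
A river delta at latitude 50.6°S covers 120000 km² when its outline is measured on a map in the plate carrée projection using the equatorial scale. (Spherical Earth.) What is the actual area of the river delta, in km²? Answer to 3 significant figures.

For the equirectangular projection with φ₀ = 0 (plate carrée), h = 1 along meridians and k = sec φ along parallels.
Areal scale = h·k = 1 × sec φ; at 50.6°, h = 1.000, k = 1.575, so h·k = 1.575.
True area = apparent / (areal scale) = 120000 / 1.575 ≈ 76200 km².

76200 km²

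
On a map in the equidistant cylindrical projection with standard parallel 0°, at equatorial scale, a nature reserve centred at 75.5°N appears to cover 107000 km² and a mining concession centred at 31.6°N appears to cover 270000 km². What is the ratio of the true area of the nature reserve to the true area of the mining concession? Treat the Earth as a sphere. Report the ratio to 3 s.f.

0.116

On the plate carrée, areal scale = h·k = 1 × sec φ, so true area = apparent × cos φ.
True area of nature reserve: 107000 × cos(75.5°) = 107000 × 0.2504 = 26790 km².
True area of mining concession: 270000 × cos(31.6°) = 270000 × 0.8517 = 230000 km².
Ratio = 26790 / 230000 ≈ 0.116.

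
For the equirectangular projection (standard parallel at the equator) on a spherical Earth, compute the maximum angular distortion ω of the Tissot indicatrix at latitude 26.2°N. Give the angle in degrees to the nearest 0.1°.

For the equirectangular projection with φ₀ = 0 (plate carrée), h = 1 along meridians and k = sec φ along parallels.
At 26.2°: h = 1.000, k = 1.115; principal scales a = 1.115, b = 1.000.
sin(ω/2) = (a − b)/(a + b) = 0.1145/2.115 = 0.05415, so ω = 2 arcsin(0.05415) ≈ 6.2°.

6.2°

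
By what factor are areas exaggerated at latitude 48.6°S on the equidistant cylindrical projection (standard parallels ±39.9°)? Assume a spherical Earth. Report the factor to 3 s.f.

1.16

With standard parallel φ₀ = 39.9°, the equirectangular projection gives x = Rλ cos φ₀, y = Rφ, so h = 1 and k = cos 39.9° / cos φ.
Areal scale = h·k = 1 × cos φ₀ / cos φ; at 48.6°, h = 1.000, k = 1.160, so h·k = 1.160.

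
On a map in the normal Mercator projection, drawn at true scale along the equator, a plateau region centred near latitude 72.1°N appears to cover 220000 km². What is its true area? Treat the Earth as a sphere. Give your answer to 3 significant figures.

The Mercator projection is conformal; its linear scale factor is the same in every direction and equals sec φ = 1/cos φ.
Areal scale = k² = sec²φ = 1/cos²(72.1°) = 1/0.3074² = 10.59.
True area = apparent / (areal scale) = 220000 / 10.59 ≈ 20800 km².

20800 km²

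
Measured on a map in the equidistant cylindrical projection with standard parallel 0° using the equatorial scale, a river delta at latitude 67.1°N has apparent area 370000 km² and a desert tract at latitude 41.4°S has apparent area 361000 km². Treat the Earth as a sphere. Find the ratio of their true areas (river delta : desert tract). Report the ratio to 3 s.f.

Plate carrée has h = 1 and k = sec φ, giving areal scale sec φ; true area = (apparent area) · cos φ.
True area of river delta: 370000 × cos(67.1°) = 370000 × 0.3891 = 144000 km².
True area of desert tract: 361000 × cos(41.4°) = 361000 × 0.7501 = 270800 km².
Ratio = 144000 / 270800 ≈ 0.532.

0.532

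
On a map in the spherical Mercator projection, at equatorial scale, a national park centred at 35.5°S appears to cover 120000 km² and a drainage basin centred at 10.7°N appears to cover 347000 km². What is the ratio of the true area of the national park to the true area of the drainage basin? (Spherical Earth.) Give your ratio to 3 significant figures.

0.237

On Mercator the areal scale is sec²φ, so true area = apparent × cos²φ.
True area of national park: 120000 × cos²(35.5°) = 120000 × 0.6628 = 79530 km².
True area of drainage basin: 347000 × cos²(10.7°) = 347000 × 0.9655 = 335000 km².
Ratio = 79530 / 335000 ≈ 0.237.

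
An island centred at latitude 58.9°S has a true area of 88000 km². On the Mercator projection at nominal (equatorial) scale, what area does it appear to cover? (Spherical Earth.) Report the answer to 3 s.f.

330000 km²

Mercator is conformal, so the point scale is isotropic: h = k = sec φ = 1/cos φ.
Areal scale = k² = sec²φ = 1/cos²(58.9°) = 1/0.5165² = 3.748.
Apparent area = 88000 × 3.748 ≈ 330000 km².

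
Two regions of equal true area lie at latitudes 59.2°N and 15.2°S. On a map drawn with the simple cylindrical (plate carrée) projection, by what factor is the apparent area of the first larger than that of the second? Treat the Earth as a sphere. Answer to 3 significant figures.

1.88

In the plate carrée (x = Rλ, y = Rφ), meridians are true-scale (h = 1) and parallels are stretched by k = sec φ.
Areal scale at 59.2°: h·k = 1.000 × 1.953 = 1.953.
Areal scale at 15.2°: h·k = 1.000 × 1.036 = 1.036.
Ratio = 1.953/1.036 ≈ 1.88.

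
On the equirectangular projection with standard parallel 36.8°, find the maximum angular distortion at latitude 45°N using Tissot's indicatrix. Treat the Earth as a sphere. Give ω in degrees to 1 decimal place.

7.1°

The equidistant cylindrical projection with φ₀ = 36.8° has h = 1 (meridians true) and k = cos φ₀ / cos φ along parallels.
At 45°: h = 1.000, k = 1.132; principal scales a = 1.132, b = 1.000.
sin(ω/2) = (a − b)/(a + b) = 0.1324/2.132 = 0.06209, so ω = 2 arcsin(0.06209) ≈ 7.1°.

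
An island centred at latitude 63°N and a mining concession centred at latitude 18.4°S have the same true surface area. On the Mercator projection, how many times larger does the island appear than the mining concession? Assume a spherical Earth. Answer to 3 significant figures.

Mercator is conformal with k = sec φ, so areal scale = k² = sec²φ.
At 63°: sec²(63°) = 1/0.4540² = 4.852.
At 18.4°: sec²(18.4°) = 1/0.9489² = 1.111.
Ratio = 4.852/1.111 = cos²(18.4°)/cos²(63°) ≈ 4.37.

4.37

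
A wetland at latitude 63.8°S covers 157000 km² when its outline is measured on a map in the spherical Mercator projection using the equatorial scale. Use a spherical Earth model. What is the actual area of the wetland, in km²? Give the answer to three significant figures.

Mercator is conformal, so the point scale is isotropic: h = k = sec φ = 1/cos φ.
Areal scale = k² = sec²φ = 1/cos²(63.8°) = 1/0.4415² = 5.130.
True area = apparent / (areal scale) = 157000 / 5.130 ≈ 30600 km².

30600 km²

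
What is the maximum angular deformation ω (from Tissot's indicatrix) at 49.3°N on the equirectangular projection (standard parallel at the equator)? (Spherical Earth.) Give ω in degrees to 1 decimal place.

For the equirectangular projection with φ₀ = 0 (plate carrée), h = 1 along meridians and k = sec φ along parallels.
At 49.3°: h = 1.000, k = 1.534; principal scales a = 1.534, b = 1.000.
sin(ω/2) = (a − b)/(a + b) = 0.5335/2.534 = 0.2106, so ω = 2 arcsin(0.2106) ≈ 24.3°.

24.3°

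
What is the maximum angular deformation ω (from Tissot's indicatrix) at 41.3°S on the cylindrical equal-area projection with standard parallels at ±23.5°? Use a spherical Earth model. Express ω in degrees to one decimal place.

22.7°

For cylindrical equal-area with standard parallel φ₀, h = cos φ / cos φ₀ and k = cos φ₀ / cos φ, so h·k = 1.
At 41.3°: h = 0.8192, k = 1.221; principal scales a = 1.221, b = 0.8192.
sin(ω/2) = (a − b)/(a + b) = 0.4015/2.040 = 0.1968, so ω = 2 arcsin(0.1968) ≈ 22.7°.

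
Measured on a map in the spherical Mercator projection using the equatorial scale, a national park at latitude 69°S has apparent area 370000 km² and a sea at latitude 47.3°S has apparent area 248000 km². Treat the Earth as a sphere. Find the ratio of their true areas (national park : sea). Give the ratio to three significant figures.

Mercator's areal exaggeration is sec²φ; hence true area = (apparent area) · cos²φ.
True area of national park: 370000 × cos²(69°) = 370000 × 0.1284 = 47520 km².
True area of sea: 248000 × cos²(47.3°) = 248000 × 0.4599 = 114100 km².
Ratio = 47520 / 114100 ≈ 0.417.

0.417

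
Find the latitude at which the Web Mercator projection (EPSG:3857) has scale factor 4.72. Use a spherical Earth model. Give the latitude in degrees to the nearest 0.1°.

Mercator scale is k = sec φ = 1/cos φ.
1/cos φ = 4.72  ⇒  cos φ = 0.2119  ⇒  φ = arccos(0.2119) ≈ 77.8°.

77.8°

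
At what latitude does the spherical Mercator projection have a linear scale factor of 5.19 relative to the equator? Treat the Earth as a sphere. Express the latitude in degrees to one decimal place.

78.9°

Mercator scale is k = sec φ = 1/cos φ.
1/cos φ = 5.19  ⇒  cos φ = 0.1927  ⇒  φ = arccos(0.1927) ≈ 78.9°.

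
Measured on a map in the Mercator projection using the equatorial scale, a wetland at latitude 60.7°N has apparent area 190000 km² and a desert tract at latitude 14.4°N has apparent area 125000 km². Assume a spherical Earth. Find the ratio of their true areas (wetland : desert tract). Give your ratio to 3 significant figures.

0.388

On Mercator the areal scale is sec²φ, so true area = apparent × cos²φ.
True area of wetland: 190000 × cos²(60.7°) = 190000 × 0.2395 = 45500 km².
True area of desert tract: 125000 × cos²(14.4°) = 125000 × 0.9382 = 117300 km².
Ratio = 45500 / 117300 ≈ 0.388.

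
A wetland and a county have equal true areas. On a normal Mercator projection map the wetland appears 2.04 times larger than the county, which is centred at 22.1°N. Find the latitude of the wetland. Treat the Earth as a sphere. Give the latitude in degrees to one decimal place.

For equal true areas on Mercator, apparent areas scale as sec²φ, so the ratio is cos²φ₂ / cos²φ₁.
cos²φ₂ / cos²φ₁ = 2.04  ⇒  cos φ₁ = cos 22.1° / √2.04 = 0.9265/1.428 = 0.6487.
φ₁ = arccos(0.6487) ≈ 49.6°.

49.6°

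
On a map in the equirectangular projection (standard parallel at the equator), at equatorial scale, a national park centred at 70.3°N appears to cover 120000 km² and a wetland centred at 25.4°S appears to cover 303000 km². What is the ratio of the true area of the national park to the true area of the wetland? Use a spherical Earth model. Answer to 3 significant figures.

0.148

Plate carrée has h = 1 and k = sec φ, giving areal scale sec φ; true area = (apparent area) · cos φ.
True area of national park: 120000 × cos(70.3°) = 120000 × 0.3371 = 40450 km².
True area of wetland: 303000 × cos(25.4°) = 303000 × 0.9033 = 273700 km².
Ratio = 40450 / 273700 ≈ 0.148.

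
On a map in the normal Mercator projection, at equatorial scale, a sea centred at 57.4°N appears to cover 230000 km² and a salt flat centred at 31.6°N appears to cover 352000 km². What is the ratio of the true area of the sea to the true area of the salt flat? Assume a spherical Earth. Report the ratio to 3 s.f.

Since Mercator area scale is 1/cos²φ, the true area equals the apparent area multiplied by cos²φ.
True area of sea: 230000 × cos²(57.4°) = 230000 × 0.2903 = 66760 km².
True area of salt flat: 352000 × cos²(31.6°) = 352000 × 0.7254 = 255400 km².
Ratio = 66760 / 255400 ≈ 0.261.

0.261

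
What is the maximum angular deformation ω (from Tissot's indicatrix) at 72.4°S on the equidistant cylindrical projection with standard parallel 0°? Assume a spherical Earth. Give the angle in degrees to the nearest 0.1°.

64.8°

In the plate carrée (x = Rλ, y = Rφ), meridians are true-scale (h = 1) and parallels are stretched by k = sec φ.
At 72.4°: h = 1.000, k = 3.307; principal scales a = 3.307, b = 1.000.
sin(ω/2) = (a − b)/(a + b) = 2.307/4.307 = 0.5357, so ω = 2 arcsin(0.5357) ≈ 64.8°.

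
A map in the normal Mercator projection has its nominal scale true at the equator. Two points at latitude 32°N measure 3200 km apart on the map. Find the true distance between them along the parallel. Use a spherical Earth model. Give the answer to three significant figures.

The Mercator projection is conformal; its linear scale factor is the same in every direction and equals sec φ = 1/cos φ.
Along the parallel at 32°, map distances are exaggerated by k = sec 32° = 1.179.
True distance = 3200 / 1.179 = 3200 × cos 32° ≈ 2710 km.

2710 km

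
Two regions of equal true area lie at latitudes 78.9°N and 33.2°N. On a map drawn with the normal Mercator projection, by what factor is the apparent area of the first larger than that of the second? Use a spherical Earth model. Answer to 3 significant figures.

Mercator is conformal with k = sec φ, so areal scale = k² = sec²φ.
At 78.9°: sec²(78.9°) = 1/0.1925² = 26.98.
At 33.2°: sec²(33.2°) = 1/0.8368² = 1.428.
Ratio = 26.98/1.428 = cos²(33.2°)/cos²(78.9°) ≈ 18.9.

18.9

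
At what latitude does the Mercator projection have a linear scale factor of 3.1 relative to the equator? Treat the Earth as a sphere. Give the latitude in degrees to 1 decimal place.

71.2°

Mercator scale is k = sec φ = 1/cos φ.
1/cos φ = 3.1  ⇒  cos φ = 0.3226  ⇒  φ = arccos(0.3226) ≈ 71.2°.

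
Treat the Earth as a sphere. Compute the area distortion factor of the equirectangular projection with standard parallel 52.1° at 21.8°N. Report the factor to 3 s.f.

With standard parallel φ₀ = 52.1°, the equirectangular projection gives x = Rλ cos φ₀, y = Rφ, so h = 1 and k = cos 52.1° / cos φ.
Areal scale = h·k = 1 × cos φ₀ / cos φ; at 21.8°, h = 1.000, k = 0.6616, so h·k = 0.6616.

0.662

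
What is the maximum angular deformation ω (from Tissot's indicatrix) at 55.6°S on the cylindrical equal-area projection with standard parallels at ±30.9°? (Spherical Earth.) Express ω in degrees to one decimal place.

For cylindrical equal-area with standard parallel φ₀, h = cos φ / cos φ₀ and k = cos φ₀ / cos φ, so h·k = 1.
At 55.6°: h = 0.6584, k = 1.519; principal scales a = 1.519, b = 0.6584.
sin(ω/2) = (a − b)/(a + b) = 0.8604/2.177 = 0.3952, so ω = 2 arcsin(0.3952) ≈ 46.6°.

46.6°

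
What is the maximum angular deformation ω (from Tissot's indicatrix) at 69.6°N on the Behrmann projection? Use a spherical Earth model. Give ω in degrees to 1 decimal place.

The Behrmann projection is cylindrical equal-area with φ₀ = 30°. Cylindrical equal-area (φ₀ = 30°): h = cos φ / cos 30° along meridians, k = cos 30° / cos φ along parallels; h·k = 1.
At 69.6°: h = 0.4025, k = 2.484; principal scales a = 2.484, b = 0.4025.
sin(ω/2) = (a − b)/(a + b) = 2.082/2.887 = 0.7212, so ω = 2 arcsin(0.7212) ≈ 92.3°.

92.3°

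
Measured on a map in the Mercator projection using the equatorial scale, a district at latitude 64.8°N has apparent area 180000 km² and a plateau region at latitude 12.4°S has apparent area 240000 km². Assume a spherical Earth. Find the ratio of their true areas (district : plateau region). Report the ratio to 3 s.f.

0.143

On Mercator the areal scale is sec²φ, so true area = apparent × cos²φ.
True area of district: 180000 × cos²(64.8°) = 180000 × 0.1813 = 32630 km².
True area of plateau region: 240000 × cos²(12.4°) = 240000 × 0.9539 = 228900 km².
Ratio = 32630 / 228900 ≈ 0.143.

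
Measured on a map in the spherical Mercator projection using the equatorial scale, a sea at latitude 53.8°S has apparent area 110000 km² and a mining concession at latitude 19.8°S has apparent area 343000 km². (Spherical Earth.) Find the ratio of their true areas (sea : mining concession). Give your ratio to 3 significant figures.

0.126

Mercator's areal exaggeration is sec²φ; hence true area = (apparent area) · cos²φ.
True area of sea: 110000 × cos²(53.8°) = 110000 × 0.3488 = 38370 km².
True area of mining concession: 343000 × cos²(19.8°) = 343000 × 0.8853 = 303600 km².
Ratio = 38370 / 303600 ≈ 0.126.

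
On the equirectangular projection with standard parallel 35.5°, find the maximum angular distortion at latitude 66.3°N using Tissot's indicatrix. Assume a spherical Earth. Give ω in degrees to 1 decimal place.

39.6°

With standard parallel φ₀ = 35.5°, the equirectangular projection gives x = Rλ cos φ₀, y = Rφ, so h = 1 and k = cos 35.5° / cos φ.
At 66.3°: h = 1.000, k = 2.025; principal scales a = 2.025, b = 1.000.
sin(ω/2) = (a − b)/(a + b) = 1.025/3.025 = 0.3389, so ω = 2 arcsin(0.3389) ≈ 39.6°.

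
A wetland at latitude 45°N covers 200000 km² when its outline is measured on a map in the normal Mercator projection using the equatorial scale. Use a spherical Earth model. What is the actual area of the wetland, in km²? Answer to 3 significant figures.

Mercator is conformal, so the point scale is isotropic: h = k = sec φ = 1/cos φ.
Areal scale = k² = sec²φ = 1/cos²(45°) = 1/0.7071² = 2.000.
True area = apparent / (areal scale) = 200000 / 2.000 ≈ 100000 km².

100000 km²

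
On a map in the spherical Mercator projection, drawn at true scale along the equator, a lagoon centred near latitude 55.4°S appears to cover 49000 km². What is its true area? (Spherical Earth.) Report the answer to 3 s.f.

The Mercator projection is conformal; its linear scale factor is the same in every direction and equals sec φ = 1/cos φ.
Areal scale = k² = sec²φ = 1/cos²(55.4°) = 1/0.5678² = 3.101.
True area = apparent / (areal scale) = 49000 / 3.101 ≈ 15800 km².

15800 km²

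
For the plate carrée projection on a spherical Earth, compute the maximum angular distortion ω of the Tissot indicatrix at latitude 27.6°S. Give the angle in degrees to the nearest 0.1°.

6.9°

In the plate carrée (x = Rλ, y = Rφ), meridians are true-scale (h = 1) and parallels are stretched by k = sec φ.
At 27.6°: h = 1.000, k = 1.128; principal scales a = 1.128, b = 1.000.
sin(ω/2) = (a − b)/(a + b) = 0.1284/2.128 = 0.06033, so ω = 2 arcsin(0.06033) ≈ 6.9°.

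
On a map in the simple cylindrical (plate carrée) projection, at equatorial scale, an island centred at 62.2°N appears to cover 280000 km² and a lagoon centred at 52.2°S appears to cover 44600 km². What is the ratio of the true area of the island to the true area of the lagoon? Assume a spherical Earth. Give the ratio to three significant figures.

On the plate carrée, areal scale = h·k = 1 × sec φ, so true area = apparent × cos φ.
True area of island: 280000 × cos(62.2°) = 280000 × 0.4664 = 130600 km².
True area of lagoon: 44600 × cos(52.2°) = 44600 × 0.6129 = 27340 km².
Ratio = 130600 / 27340 ≈ 4.78.

4.78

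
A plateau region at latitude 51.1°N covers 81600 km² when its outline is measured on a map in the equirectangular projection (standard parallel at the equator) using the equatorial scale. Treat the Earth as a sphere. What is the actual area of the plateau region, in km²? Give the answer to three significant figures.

For the equirectangular projection with φ₀ = 0 (plate carrée), h = 1 along meridians and k = sec φ along parallels.
Areal scale = h·k = 1 × sec φ; at 51.1°, h = 1.000, k = 1.592, so h·k = 1.592.
True area = apparent / (areal scale) = 81600 / 1.592 ≈ 51200 km².

51200 km²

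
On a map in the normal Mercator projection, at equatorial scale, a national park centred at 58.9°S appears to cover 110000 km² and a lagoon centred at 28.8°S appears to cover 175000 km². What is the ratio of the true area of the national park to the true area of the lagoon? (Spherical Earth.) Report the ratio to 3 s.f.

0.218

Since Mercator area scale is 1/cos²φ, the true area equals the apparent area multiplied by cos²φ.
True area of national park: 110000 × cos²(58.9°) = 110000 × 0.2668 = 29350 km².
True area of lagoon: 175000 × cos²(28.8°) = 175000 × 0.7679 = 134400 km².
Ratio = 29350 / 134400 ≈ 0.218.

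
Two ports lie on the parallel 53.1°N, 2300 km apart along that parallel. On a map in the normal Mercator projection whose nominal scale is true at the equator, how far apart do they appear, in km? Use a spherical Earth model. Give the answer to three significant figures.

3830 km

The Mercator projection is conformal; its linear scale factor is the same in every direction and equals sec φ = 1/cos φ.
Along the parallel, k = sec 53.1° = 1/0.6004 = 1.666.
Map distance = 2300 × 1.666 ≈ 3830 km.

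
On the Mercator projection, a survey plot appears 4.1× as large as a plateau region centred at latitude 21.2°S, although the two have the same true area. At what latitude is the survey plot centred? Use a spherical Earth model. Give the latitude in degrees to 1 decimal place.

For equal true areas on Mercator, apparent areas scale as sec²φ, so the ratio is cos²φ₂ / cos²φ₁.
cos²φ₂ / cos²φ₁ = 4.1  ⇒  cos φ₁ = cos 21.2° / √4.1 = 0.9323/2.025 = 0.4604.
φ₁ = arccos(0.4604) ≈ 62.6°.

62.6°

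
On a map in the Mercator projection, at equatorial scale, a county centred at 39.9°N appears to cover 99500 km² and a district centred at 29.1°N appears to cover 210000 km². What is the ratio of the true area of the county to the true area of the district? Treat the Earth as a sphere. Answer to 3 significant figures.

On Mercator the areal scale is sec²φ, so true area = apparent × cos²φ.
True area of county: 99500 × cos²(39.9°) = 99500 × 0.5885 = 58560 km².
True area of district: 210000 × cos²(29.1°) = 210000 × 0.7635 = 160300 km².
Ratio = 58560 / 160300 ≈ 0.365.

0.365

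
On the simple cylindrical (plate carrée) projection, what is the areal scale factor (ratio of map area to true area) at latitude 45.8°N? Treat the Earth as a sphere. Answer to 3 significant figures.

In the plate carrée (x = Rλ, y = Rφ), meridians are true-scale (h = 1) and parallels are stretched by k = sec φ.
Areal scale = h·k = 1 × sec φ; at 45.8°, h = 1.000, k = 1.434, so h·k = 1.434.

1.43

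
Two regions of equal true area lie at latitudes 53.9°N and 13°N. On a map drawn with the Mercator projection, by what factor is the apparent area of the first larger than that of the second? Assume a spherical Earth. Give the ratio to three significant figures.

On Mercator, area is exaggerated by sec²φ = 1/cos²φ.
At 53.9°: sec²(53.9°) = 1/0.5892² = 2.881.
At 13°: sec²(13°) = 1/0.9744² = 1.053.
Ratio = 2.881/1.053 = cos²(13°)/cos²(53.9°) ≈ 2.73.

2.73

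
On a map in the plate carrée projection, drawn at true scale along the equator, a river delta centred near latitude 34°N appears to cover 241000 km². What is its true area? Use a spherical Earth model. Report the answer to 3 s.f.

200000 km²

In the plate carrée (x = Rλ, y = Rφ), meridians are true-scale (h = 1) and parallels are stretched by k = sec φ.
Areal scale = h·k = 1 × sec φ; at 34°, h = 1.000, k = 1.206, so h·k = 1.206.
True area = apparent / (areal scale) = 241000 / 1.206 ≈ 200000 km².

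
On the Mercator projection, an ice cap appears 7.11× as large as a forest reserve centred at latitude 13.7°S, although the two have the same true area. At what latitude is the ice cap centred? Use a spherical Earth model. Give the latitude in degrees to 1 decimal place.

On Mercator, (apparent₁)/(apparent₂) = sec²φ₁ / sec²φ₂ when true areas are equal.
cos²φ₂ / cos²φ₁ = 7.11  ⇒  cos φ₁ = cos 13.7° / √7.11 = 0.9715/2.666 = 0.3644.
φ₁ = arccos(0.3644) ≈ 68.6°.

68.6°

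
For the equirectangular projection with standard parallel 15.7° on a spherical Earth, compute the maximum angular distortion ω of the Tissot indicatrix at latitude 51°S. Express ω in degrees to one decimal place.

24.2°

With standard parallel φ₀ = 15.7°, the equirectangular projection gives x = Rλ cos φ₀, y = Rφ, so h = 1 and k = cos 15.7° / cos φ.
At 51°: h = 1.000, k = 1.530; principal scales a = 1.530, b = 1.000.
sin(ω/2) = (a − b)/(a + b) = 0.5297/2.530 = 0.2094, so ω = 2 arcsin(0.2094) ≈ 24.2°.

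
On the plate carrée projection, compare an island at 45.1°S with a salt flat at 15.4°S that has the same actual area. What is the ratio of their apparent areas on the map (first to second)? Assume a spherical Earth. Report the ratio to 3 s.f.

For the equirectangular projection with φ₀ = 0 (plate carrée), h = 1 along meridians and k = sec φ along parallels.
Areal scale at 45.1°: h·k = 1.000 × 1.417 = 1.417.
Areal scale at 15.4°: h·k = 1.000 × 1.037 = 1.037.
Ratio = 1.417/1.037 ≈ 1.37.

1.37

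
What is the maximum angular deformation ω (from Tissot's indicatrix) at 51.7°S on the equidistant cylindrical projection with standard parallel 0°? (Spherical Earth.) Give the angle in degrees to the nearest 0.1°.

For the equirectangular projection with φ₀ = 0 (plate carrée), h = 1 along meridians and k = sec φ along parallels.
At 51.7°: h = 1.000, k = 1.613; principal scales a = 1.613, b = 1.000.
sin(ω/2) = (a − b)/(a + b) = 0.6135/2.613 = 0.2347, so ω = 2 arcsin(0.2347) ≈ 27.2°.

27.2°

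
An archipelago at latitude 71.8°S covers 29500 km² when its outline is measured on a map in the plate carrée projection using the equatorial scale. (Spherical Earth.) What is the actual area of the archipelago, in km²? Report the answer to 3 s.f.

9210 km²

In the plate carrée (x = Rλ, y = Rφ), meridians are true-scale (h = 1) and parallels are stretched by k = sec φ.
Areal scale = h·k = 1 × sec φ; at 71.8°, h = 1.000, k = 3.202, so h·k = 3.202.
True area = apparent / (areal scale) = 29500 / 3.202 ≈ 9210 km².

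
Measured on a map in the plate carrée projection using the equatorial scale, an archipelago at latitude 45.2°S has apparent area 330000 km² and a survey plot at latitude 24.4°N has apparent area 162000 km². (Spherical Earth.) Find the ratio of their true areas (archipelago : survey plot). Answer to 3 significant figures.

1.58

On the plate carrée, areal scale = h·k = 1 × sec φ, so true area = apparent × cos φ.
True area of archipelago: 330000 × cos(45.2°) = 330000 × 0.7046 = 232500 km².
True area of survey plot: 162000 × cos(24.4°) = 162000 × 0.9107 = 147500 km².
Ratio = 232500 / 147500 ≈ 1.58.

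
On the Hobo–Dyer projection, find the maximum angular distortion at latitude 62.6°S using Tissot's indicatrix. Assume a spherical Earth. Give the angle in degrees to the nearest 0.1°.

59.5°

Hobo–Dyer is a cylindrical equal-area projection with standard parallels at ±37.5°. For cylindrical equal-area with standard parallel φ₀, h = cos φ / cos φ₀ and k = cos φ₀ / cos φ, so h·k = 1.
At 62.6°: h = 0.5801, k = 1.724; principal scales a = 1.724, b = 0.5801.
sin(ω/2) = (a − b)/(a + b) = 1.144/2.304 = 0.4965, so ω = 2 arcsin(0.4965) ≈ 59.5°.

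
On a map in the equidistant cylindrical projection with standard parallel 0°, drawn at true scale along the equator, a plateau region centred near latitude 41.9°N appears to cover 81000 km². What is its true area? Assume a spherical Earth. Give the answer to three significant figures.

60300 km²

For the equirectangular projection with φ₀ = 0 (plate carrée), h = 1 along meridians and k = sec φ along parallels.
Areal scale = h·k = 1 × sec φ; at 41.9°, h = 1.000, k = 1.344, so h·k = 1.344.
True area = apparent / (areal scale) = 81000 / 1.344 ≈ 60300 km².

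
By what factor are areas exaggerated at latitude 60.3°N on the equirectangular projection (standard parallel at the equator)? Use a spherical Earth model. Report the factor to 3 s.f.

2.02

For the equirectangular projection with φ₀ = 0 (plate carrée), h = 1 along meridians and k = sec φ along parallels.
Areal scale = h·k = 1 × sec φ; at 60.3°, h = 1.000, k = 2.018, so h·k = 2.018.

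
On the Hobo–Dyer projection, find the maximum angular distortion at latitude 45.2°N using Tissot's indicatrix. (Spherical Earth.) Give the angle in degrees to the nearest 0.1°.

13.6°

Hobo–Dyer is a cylindrical equal-area projection with standard parallels at ±37.5°. A cylindrical equal-area projection with standard parallel φ₀ has meridian scale h = cos φ / cos φ₀ and parallel scale k = cos φ₀ / cos φ (so areas are preserved, h·k = 1).
At 45.2°: h = 0.8882, k = 1.126; principal scales a = 1.126, b = 0.8882.
sin(ω/2) = (a − b)/(a + b) = 0.2377/2.014 = 0.1180, so ω = 2 arcsin(0.1180) ≈ 13.6°.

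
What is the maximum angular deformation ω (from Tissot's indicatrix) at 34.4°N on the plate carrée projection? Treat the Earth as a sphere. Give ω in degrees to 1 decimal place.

11.0°

For the equirectangular projection with φ₀ = 0 (plate carrée), h = 1 along meridians and k = sec φ along parallels.
At 34.4°: h = 1.000, k = 1.212; principal scales a = 1.212, b = 1.000.
sin(ω/2) = (a − b)/(a + b) = 0.2120/2.212 = 0.09582, so ω = 2 arcsin(0.09582) ≈ 11.0°.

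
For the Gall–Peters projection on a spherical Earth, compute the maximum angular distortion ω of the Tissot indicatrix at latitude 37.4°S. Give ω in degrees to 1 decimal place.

The Gall–Peters projection is cylindrical equal-area with φ₀ = 45°. Cylindrical equal-area (φ₀ = 45°): h = cos φ / cos 45° along meridians, k = cos 45° / cos φ along parallels; h·k = 1.
At 37.4°: h = 1.123, k = 0.8901; principal scales a = 1.123, b = 0.8901.
sin(ω/2) = (a − b)/(a + b) = 0.2334/2.014 = 0.1159, so ω = 2 arcsin(0.1159) ≈ 13.3°.

13.3°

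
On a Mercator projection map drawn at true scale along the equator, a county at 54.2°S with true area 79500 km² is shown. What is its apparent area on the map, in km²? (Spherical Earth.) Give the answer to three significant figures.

232000 km²

The Mercator projection is conformal; its linear scale factor is the same in every direction and equals sec φ = 1/cos φ.
Areal scale = k² = sec²φ = 1/cos²(54.2°) = 1/0.5850² = 2.922.
Apparent area = 79500 × 2.922 ≈ 232000 km².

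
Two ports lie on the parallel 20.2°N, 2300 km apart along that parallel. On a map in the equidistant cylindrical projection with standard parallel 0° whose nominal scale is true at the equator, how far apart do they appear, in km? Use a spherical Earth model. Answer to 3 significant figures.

In the plate carrée (x = Rλ, y = Rφ), meridians are true-scale (h = 1) and parallels are stretched by k = sec φ.
Along the parallel, k = sec 20.2° = 1/0.9385 = 1.066.
Map distance = 2300 × 1.066 ≈ 2450 km.

2450 km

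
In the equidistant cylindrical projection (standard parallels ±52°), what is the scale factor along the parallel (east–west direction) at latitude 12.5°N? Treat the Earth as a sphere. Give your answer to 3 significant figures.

The equidistant cylindrical projection with φ₀ = 52° has h = 1 (meridians true) and k = cos φ₀ / cos φ along parallels.
k = cos 52° / cos 12.5° = 0.6157/0.9763 = 0.6306.

0.631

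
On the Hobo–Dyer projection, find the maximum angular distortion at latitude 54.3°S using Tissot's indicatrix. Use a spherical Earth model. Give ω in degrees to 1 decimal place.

34.7°

Hobo–Dyer is a cylindrical equal-area projection with standard parallels at ±37.5°. A cylindrical equal-area projection with standard parallel φ₀ has meridian scale h = cos φ / cos φ₀ and parallel scale k = cos φ₀ / cos φ (so areas are preserved, h·k = 1).
At 54.3°: h = 0.7355, k = 1.360; principal scales a = 1.360, b = 0.7355.
sin(ω/2) = (a − b)/(a + b) = 0.6240/2.095 = 0.2978, so ω = 2 arcsin(0.2978) ≈ 34.7°.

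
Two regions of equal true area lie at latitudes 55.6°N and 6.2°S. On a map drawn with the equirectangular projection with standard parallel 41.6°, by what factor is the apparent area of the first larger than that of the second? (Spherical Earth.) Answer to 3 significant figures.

In the equirectangular projection with standard parallel φ₀ = 41.6° (x = Rλ cos φ₀, y = Rφ), meridians are true-scale (h = 1) and the parallel scale is k = cos φ₀ / cos φ.
Areal scale at 55.6°: h·k = 1.000 × 1.324 = 1.324.
Areal scale at 6.2°: h·k = 1.000 × 0.7522 = 0.7522.
Ratio = 1.324/0.7522 ≈ 1.76.

1.76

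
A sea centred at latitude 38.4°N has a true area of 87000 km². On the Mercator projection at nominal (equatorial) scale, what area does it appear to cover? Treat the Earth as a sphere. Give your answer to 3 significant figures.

142000 km²

The Mercator projection is conformal; its linear scale factor is the same in every direction and equals sec φ = 1/cos φ.
Areal scale = k² = sec²φ = 1/cos²(38.4°) = 1/0.7837² = 1.628.
Apparent area = 87000 × 1.628 ≈ 142000 km².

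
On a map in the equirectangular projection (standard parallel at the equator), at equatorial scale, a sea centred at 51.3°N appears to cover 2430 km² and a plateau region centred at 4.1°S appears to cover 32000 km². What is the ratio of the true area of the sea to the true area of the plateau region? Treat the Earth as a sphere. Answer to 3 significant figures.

Plate carrée has h = 1 and k = sec φ, giving areal scale sec φ; true area = (apparent area) · cos φ.
True area of sea: 2430 × cos(51.3°) = 2430 × 0.6252 = 1519 km².
True area of plateau region: 32000 × cos(4.1°) = 32000 × 0.9974 = 31920 km².
Ratio = 1519 / 31920 ≈ 0.0476.

0.0476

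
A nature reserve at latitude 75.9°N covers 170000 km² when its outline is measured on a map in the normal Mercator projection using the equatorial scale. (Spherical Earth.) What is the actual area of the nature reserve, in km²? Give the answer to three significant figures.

The Mercator projection is conformal; its linear scale factor is the same in every direction and equals sec φ = 1/cos φ.
Areal scale = k² = sec²φ = 1/cos²(75.9°) = 1/0.2436² = 16.85.
True area = apparent / (areal scale) = 170000 / 16.85 ≈ 10100 km².

10100 km²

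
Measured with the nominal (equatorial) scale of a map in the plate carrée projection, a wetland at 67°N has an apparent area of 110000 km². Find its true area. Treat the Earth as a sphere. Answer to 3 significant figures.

Plate carrée maps x = Rλ, y = Rφ. The meridian scale is h = 1 and the parallel scale is k = 1/cos φ = sec φ.
Areal scale = h·k = 1 × sec φ; at 67°, h = 1.000, k = 2.559, so h·k = 2.559.
True area = apparent / (areal scale) = 110000 / 2.559 ≈ 43000 km².

43000 km²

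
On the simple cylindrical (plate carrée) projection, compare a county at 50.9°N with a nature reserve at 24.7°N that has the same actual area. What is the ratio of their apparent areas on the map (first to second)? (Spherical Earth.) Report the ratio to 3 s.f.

1.44

In the plate carrée (x = Rλ, y = Rφ), meridians are true-scale (h = 1) and parallels are stretched by k = sec φ.
Areal scale at 50.9°: h·k = 1.000 × 1.586 = 1.586.
Areal scale at 24.7°: h·k = 1.000 × 1.101 = 1.101.
Ratio = 1.586/1.101 ≈ 1.44.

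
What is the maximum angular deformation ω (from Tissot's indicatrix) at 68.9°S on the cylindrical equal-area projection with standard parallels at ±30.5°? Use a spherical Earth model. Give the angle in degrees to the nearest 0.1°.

Cylindrical equal-area (φ₀ = 30.5°): h = cos φ / cos 30.5° along meridians, k = cos 30.5° / cos φ along parallels; h·k = 1.
At 68.9°: h = 0.4178, k = 2.393; principal scales a = 2.393, b = 0.4178.
sin(ω/2) = (a − b)/(a + b) = 1.976/2.811 = 0.7028, so ω = 2 arcsin(0.7028) ≈ 89.3°.

89.3°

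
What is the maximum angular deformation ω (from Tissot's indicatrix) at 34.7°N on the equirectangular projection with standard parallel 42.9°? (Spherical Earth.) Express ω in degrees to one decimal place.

The equidistant cylindrical projection with φ₀ = 42.9° has h = 1 (meridians true) and k = cos φ₀ / cos φ along parallels.
At 34.7°: h = 1.000, k = 0.8910; principal scales a = 1.000, b = 0.8910.
sin(ω/2) = (a − b)/(a + b) = 0.1090/1.891 = 0.05763, so ω = 2 arcsin(0.05763) ≈ 6.6°.

6.6°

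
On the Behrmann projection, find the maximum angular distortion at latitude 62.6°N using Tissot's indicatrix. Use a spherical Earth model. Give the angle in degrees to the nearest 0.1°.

68.1°

The Behrmann projection is cylindrical equal-area with φ₀ = 30°. A cylindrical equal-area projection with standard parallel φ₀ has meridian scale h = cos φ / cos φ₀ and parallel scale k = cos φ₀ / cos φ (so areas are preserved, h·k = 1).
At 62.6°: h = 0.5314, k = 1.882; principal scales a = 1.882, b = 0.5314.
sin(ω/2) = (a − b)/(a + b) = 1.350/2.413 = 0.5596, so ω = 2 arcsin(0.5596) ≈ 68.1°.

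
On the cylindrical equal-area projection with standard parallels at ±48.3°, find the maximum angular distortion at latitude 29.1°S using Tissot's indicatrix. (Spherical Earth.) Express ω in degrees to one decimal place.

A cylindrical equal-area projection with standard parallel φ₀ has meridian scale h = cos φ / cos φ₀ and parallel scale k = cos φ₀ / cos φ (so areas are preserved, h·k = 1).
At 29.1°: h = 1.313, k = 0.7613; principal scales a = 1.313, b = 0.7613.
sin(ω/2) = (a − b)/(a + b) = 0.5522/2.075 = 0.2661, so ω = 2 arcsin(0.2661) ≈ 30.9°.

30.9°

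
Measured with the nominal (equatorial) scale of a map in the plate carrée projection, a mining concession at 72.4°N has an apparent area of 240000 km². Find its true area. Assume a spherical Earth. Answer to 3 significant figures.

72600 km²

In the plate carrée (x = Rλ, y = Rφ), meridians are true-scale (h = 1) and parallels are stretched by k = sec φ.
Areal scale = h·k = 1 × sec φ; at 72.4°, h = 1.000, k = 3.307, so h·k = 3.307.
True area = apparent / (areal scale) = 240000 / 3.307 ≈ 72600 km².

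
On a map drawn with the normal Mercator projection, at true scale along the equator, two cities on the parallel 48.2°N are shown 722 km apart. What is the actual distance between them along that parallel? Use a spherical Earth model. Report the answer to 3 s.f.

481 km

Mercator is conformal, so the point scale is isotropic: h = k = sec φ = 1/cos φ.
Along the parallel at 48.2°, map distances are exaggerated by k = sec 48.2° = 1.500.
True distance = 722 / 1.500 = 722 × cos 48.2° ≈ 481 km.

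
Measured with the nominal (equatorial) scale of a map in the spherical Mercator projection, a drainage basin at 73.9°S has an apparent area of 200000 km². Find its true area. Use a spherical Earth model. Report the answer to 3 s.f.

15400 km²

For Mercator, h = k = sec φ (a conformal cylindrical projection has a single point scale, 1/cos φ).
Areal scale = k² = sec²φ = 1/cos²(73.9°) = 1/0.2773² = 13.00.
True area = apparent / (areal scale) = 200000 / 13.00 ≈ 15400 km².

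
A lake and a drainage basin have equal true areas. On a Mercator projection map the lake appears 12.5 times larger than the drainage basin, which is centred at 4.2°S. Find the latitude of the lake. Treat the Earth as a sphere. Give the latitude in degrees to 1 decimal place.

73.6°

For equal true areas on Mercator, apparent areas scale as sec²φ, so the ratio is cos²φ₂ / cos²φ₁.
cos²φ₂ / cos²φ₁ = 12.5  ⇒  cos φ₁ = cos 4.2° / √12.5 = 0.9973/3.536 = 0.2821.
φ₁ = arccos(0.2821) ≈ 73.6°.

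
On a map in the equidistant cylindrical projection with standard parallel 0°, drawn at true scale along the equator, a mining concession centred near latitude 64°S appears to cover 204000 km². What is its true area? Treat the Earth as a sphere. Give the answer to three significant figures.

In the plate carrée (x = Rλ, y = Rφ), meridians are true-scale (h = 1) and parallels are stretched by k = sec φ.
Areal scale = h·k = 1 × sec φ; at 64°, h = 1.000, k = 2.281, so h·k = 2.281.
True area = apparent / (areal scale) = 204000 / 2.281 ≈ 89400 km².

89400 km²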